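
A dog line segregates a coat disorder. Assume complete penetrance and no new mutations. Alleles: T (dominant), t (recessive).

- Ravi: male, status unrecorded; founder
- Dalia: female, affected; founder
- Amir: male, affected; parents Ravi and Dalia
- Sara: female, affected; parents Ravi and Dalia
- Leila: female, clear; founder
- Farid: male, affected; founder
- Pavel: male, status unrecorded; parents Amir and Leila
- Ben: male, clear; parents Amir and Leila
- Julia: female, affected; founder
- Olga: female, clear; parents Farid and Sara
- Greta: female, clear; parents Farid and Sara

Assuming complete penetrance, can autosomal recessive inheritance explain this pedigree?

No

Under autosomal recessive, Olga (clear, female) cannot arise from Farid (affected) × Sara (affected).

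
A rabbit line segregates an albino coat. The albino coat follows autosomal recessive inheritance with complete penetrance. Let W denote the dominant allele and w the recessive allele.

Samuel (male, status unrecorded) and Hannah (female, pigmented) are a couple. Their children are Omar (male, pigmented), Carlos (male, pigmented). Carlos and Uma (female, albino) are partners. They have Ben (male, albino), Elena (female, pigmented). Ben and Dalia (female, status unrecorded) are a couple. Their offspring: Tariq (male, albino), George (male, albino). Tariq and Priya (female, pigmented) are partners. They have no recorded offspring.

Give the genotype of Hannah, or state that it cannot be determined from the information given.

cannot be determined

Hannah's phenotype allows WW or Ww, and no parent or child forces a single allele at both positions; consistent genotype assignments exist with Hannah as WW or Ww.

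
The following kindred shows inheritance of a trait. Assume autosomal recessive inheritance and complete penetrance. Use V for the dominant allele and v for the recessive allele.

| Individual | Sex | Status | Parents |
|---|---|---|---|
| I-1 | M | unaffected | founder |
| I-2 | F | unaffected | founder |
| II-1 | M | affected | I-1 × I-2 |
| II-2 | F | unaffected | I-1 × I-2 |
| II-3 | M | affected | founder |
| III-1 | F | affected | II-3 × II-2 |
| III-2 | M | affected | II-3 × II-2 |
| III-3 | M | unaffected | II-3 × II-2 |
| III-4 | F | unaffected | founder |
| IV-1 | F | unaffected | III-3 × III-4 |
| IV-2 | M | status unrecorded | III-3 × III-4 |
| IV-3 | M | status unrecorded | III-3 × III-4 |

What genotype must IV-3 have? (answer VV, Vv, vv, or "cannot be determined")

cannot be determined

IV-3's phenotype is unrecorded, and no parent or child forces a single allele at both positions; consistent genotype assignments exist with IV-3 as VV or Vv or vv.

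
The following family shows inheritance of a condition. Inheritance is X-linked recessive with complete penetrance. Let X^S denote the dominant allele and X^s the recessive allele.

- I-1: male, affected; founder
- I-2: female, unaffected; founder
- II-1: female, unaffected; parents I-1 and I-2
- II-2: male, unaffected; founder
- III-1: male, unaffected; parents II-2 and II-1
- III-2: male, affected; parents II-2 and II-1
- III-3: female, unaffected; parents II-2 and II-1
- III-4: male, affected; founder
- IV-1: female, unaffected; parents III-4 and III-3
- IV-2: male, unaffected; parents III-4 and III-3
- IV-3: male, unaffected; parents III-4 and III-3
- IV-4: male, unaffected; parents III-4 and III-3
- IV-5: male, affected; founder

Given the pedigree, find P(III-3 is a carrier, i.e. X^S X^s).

II-2 is unaffected, so II-2 is X^S Y.
II-1 is unaffected so carries S and received s from I-1 (X^s Y), so II-1 is X^S X^s.
Their cross gives offspring ratios 1/2 X^S X^S : 1/2 X^S X^s. Conditioning on III-3 being unaffected, P(X^S X^s) = 1/2 / 1 = 1/2 before taking III-3's own offspring into account.
III-4 is affected, so III-4 is X^s Y.
Now use III-3's offspring. Probability of each recorded status — unaffected daughter IV-1: 1/2 if III-3 is X^S X^s, 1 if X^S X^S; unaffected son IV-2: 1/2 if III-3 is X^S X^s, 1 if X^S X^S; unaffected son IV-3: 1/2 if III-3 is X^S X^s, 1 if X^S X^S; unaffected son IV-4: 1/2 if III-3 is X^S X^s, 1 if X^S X^S.
Bayes: P(X^S X^s) = 1/2·1/16 / (1/2·1/16 + 1/2·1) = 1/17.

1/17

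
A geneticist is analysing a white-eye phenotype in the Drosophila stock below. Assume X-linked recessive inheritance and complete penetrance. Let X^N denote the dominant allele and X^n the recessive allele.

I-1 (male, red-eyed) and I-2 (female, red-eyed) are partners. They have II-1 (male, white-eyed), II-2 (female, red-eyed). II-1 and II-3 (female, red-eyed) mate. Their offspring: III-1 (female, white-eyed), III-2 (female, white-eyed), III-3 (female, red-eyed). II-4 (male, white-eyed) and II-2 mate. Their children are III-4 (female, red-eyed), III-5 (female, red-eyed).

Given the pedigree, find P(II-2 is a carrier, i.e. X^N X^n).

I-1 is red-eyed, so I-1 is X^N Y.
I-2 is red-eyed so carries N and passed n to II-1 (X^n Y), so I-2 is X^N X^n.
Their cross gives offspring ratios 1/2 X^N X^N : 1/2 X^N X^n. Conditioning on II-2 being red-eyed, P(X^N X^n) = 1/2 / 1 = 1/2 before taking II-2's own offspring into account.
II-4 is white-eyed, so II-4 is X^n Y.
Now use II-2's offspring. Probability of each recorded status — red-eyed daughter III-4: 1/2 if II-2 is X^N X^n, 1 if X^N X^N; red-eyed daughter III-5: 1/2 if II-2 is X^N X^n, 1 if X^N X^N.
Bayes: P(X^N X^n) = 1/2·1/4 / (1/2·1/4 + 1/2·1) = 1/5.

1/5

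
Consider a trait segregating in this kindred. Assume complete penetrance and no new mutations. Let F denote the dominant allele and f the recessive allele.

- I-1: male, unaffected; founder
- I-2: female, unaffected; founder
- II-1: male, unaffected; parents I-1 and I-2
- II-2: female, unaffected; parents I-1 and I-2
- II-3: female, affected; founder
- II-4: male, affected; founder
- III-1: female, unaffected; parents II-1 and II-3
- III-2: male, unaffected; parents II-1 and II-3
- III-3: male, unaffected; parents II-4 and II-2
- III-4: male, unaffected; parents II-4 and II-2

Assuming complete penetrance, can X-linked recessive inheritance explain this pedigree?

No

Under X-linked recessive, III-2 (unaffected, male) cannot arise from II-1 (unaffected) × II-3 (affected).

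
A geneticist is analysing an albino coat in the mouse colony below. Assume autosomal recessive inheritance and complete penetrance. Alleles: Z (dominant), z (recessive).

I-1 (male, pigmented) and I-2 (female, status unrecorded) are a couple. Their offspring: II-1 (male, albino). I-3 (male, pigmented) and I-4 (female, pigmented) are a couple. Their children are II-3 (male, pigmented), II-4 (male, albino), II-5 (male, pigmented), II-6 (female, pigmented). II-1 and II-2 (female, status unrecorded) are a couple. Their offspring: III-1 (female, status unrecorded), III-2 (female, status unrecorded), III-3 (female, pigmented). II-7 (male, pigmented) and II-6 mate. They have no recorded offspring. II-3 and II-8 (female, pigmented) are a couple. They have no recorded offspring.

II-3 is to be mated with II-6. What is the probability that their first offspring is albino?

1/9

I-3 is pigmented so carries Z and passed z to II-4 (zz), so I-3 is Zz.
I-4 is pigmented so carries Z and passed z to II-4 (zz), so I-4 is Zz.
II-3 is a pigmented offspring of I-3 (Zz) × I-4 (Zz), whose cross gives 1/4 ZZ : 1/2 Zz : 1/4 zz; conditioning on being pigmented, II-3 is ZZ with probability 1/3, Zz with probability 2/3.
II-6 is a pigmented offspring of I-3 (Zz) × I-4 (Zz), whose cross gives 1/4 ZZ : 1/2 Zz : 1/4 zz; conditioning on being pigmented, II-6 is ZZ with probability 1/3, Zz with probability 2/3.
Summing over parental genotype combinations, P(offspring is albino) = 4/9·1/4 = 1/9.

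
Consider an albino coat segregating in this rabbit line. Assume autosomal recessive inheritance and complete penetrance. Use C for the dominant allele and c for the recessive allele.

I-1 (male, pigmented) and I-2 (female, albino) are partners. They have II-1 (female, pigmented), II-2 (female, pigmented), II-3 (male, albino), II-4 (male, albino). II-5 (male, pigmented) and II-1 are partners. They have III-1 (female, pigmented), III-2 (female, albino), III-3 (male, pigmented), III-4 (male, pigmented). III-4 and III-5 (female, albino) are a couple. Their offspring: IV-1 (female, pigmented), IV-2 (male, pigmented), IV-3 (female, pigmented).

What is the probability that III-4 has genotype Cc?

II-5 is pigmented so carries C and passed c to III-2 (cc), so II-5 is Cc.
II-1 is pigmented so carries C and received c from I-2 (cc), so II-1 is Cc.
Their cross gives offspring ratios 1/4 CC : 1/2 Cc : 1/4 cc. Conditioning on III-4 being pigmented, P(Cc) = 1/2 / 3/4 = 2/3 before taking III-4's own offspring into account.
III-5 is albino, so III-5 is cc.
Now use III-4's offspring. Probability of each recorded status — pigmented daughter IV-1: 1/2 if III-4 is Cc, 1 if CC; pigmented son IV-2: 1/2 if III-4 is Cc, 1 if CC; pigmented daughter IV-3: 1/2 if III-4 is Cc, 1 if CC.
Bayes: P(Cc) = 2/3·1/8 / (2/3·1/8 + 1/3·1) = 1/5.

1/5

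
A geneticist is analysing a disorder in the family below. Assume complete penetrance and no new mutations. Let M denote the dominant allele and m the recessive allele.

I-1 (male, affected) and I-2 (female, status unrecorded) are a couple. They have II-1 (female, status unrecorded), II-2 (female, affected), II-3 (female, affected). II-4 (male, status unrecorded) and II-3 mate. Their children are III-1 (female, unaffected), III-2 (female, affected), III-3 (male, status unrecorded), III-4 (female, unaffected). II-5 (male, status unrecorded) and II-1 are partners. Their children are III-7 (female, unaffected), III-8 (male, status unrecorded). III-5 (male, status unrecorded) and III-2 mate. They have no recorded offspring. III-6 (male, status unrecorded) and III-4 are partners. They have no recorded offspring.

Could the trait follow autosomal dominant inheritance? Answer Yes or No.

Yes

A consistent assignment under autosomal dominant exists: I-1 MM, I-2 Mm, II-1 Mm, II-2 MM, II-3 Mm, II-4 Mm, II-5 Mm, III-1 mm, III-2 MM, III-3 MM, III-4 mm, III-5 MM, III-6 MM, III-7 mm, III-8 MM.
In this assignment every recorded phenotype matches its genotype and every non-founder's genotype is obtainable from its parents' genotypes, so the pedigree is consistent.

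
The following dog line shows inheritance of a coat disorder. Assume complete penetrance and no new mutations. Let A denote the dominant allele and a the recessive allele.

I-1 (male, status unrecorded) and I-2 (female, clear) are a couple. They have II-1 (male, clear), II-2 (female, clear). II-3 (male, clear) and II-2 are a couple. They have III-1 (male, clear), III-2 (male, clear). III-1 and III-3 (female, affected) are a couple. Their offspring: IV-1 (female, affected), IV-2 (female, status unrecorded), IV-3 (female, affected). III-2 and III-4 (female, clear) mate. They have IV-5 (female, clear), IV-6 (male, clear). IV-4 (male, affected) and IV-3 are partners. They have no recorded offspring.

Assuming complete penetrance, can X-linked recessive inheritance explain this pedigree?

Under X-linked recessive, IV-1 (affected, female) cannot arise from III-1 (clear) × III-3 (affected).

No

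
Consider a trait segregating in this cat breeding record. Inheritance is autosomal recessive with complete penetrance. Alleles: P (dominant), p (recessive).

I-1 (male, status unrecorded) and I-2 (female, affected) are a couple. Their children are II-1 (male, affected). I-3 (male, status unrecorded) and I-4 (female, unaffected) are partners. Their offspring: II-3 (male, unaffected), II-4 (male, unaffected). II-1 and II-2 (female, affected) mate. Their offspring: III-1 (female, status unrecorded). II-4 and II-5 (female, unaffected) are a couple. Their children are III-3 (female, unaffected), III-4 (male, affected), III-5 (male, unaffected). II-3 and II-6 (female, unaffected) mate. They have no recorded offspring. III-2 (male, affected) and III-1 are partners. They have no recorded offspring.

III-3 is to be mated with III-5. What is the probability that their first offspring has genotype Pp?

II-4 is unaffected so carries P and passed p to III-4 (pp), so II-4 is Pp.
II-5 is unaffected so carries P and passed p to III-4 (pp), so II-5 is Pp.
III-3 is an unaffected offspring of II-4 (Pp) × II-5 (Pp), whose cross gives 1/4 PP : 1/2 Pp : 1/4 pp; conditioning on being unaffected, III-3 is PP with probability 1/3, Pp with probability 2/3.
III-5 is an unaffected offspring of II-4 (Pp) × II-5 (Pp), whose cross gives 1/4 PP : 1/2 Pp : 1/4 pp; conditioning on being unaffected, III-5 is PP with probability 1/3, Pp with probability 2/3.
Summing over parental genotype combinations, P(offspring has genotype Pp) = 2/9·1/2 + 2/9·1/2 + 4/9·1/2 = 4/9.

4/9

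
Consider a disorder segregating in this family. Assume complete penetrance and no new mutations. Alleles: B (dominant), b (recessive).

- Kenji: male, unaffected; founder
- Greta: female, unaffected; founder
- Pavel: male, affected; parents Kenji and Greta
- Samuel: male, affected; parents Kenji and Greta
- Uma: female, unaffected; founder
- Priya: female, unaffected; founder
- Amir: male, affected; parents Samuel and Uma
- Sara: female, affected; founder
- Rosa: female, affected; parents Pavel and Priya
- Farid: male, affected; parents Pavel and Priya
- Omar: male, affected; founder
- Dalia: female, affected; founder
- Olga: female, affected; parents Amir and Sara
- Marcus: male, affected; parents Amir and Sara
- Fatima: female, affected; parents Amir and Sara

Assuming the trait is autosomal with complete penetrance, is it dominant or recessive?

Kenji and Greta are both unaffected yet have an affected child Pavel. Under dominance, an affected child requires at least one affected parent, so the trait cannot be dominant.

recessive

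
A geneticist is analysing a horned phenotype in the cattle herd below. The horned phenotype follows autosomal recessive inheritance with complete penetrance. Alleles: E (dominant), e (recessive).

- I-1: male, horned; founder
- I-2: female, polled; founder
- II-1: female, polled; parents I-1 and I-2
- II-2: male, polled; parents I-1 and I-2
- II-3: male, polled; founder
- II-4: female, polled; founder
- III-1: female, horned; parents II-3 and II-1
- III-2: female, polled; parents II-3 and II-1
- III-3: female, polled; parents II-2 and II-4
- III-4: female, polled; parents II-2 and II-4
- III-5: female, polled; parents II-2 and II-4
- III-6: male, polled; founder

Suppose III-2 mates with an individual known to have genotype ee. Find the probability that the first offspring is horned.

1/3

II-3 is polled so carries E and passed e to III-1 (ee), so II-3 is Ee.
II-1 is polled so carries E and received e from I-1 (ee), so II-1 is Ee.
III-2 is a polled offspring of II-3 (Ee) × II-1 (Ee), whose cross gives 1/4 EE : 1/2 Ee : 1/4 ee; conditioning on being polled, III-2 is EE with probability 1/3, Ee with probability 2/3.
Summing over parental genotype combinations, P(offspring is horned) = 2/3·1/2 = 1/3.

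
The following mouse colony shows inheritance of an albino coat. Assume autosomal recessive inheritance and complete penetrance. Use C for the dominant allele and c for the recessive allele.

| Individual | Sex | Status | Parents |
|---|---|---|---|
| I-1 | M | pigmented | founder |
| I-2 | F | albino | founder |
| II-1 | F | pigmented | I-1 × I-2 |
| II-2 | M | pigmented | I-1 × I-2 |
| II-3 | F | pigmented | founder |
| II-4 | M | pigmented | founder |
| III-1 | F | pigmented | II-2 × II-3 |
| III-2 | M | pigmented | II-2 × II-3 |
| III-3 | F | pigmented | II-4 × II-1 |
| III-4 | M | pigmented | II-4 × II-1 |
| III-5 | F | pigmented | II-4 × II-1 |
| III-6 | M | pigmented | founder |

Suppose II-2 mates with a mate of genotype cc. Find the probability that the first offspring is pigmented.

1/2

II-2 is pigmented so carries C and received c from I-2 (cc), so II-2 is Cc.
The cross gives 1/2 Cc : 1/2 cc, so P(offspring is pigmented) = 1/2.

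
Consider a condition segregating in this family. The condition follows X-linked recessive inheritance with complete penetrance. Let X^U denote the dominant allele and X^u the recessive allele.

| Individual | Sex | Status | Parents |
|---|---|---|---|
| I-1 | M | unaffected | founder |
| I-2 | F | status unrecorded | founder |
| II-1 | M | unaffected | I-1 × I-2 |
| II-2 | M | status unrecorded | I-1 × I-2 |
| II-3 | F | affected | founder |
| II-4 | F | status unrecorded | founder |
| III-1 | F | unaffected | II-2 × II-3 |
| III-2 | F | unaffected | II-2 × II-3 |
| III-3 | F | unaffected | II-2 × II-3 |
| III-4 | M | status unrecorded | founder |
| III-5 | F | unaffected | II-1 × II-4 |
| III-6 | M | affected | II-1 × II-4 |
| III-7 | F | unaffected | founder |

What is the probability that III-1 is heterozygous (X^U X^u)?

III-1 is unaffected so carries U and received u from II-3 (X^u X^u), so III-1 is X^U X^u, giving P(X^U X^u) = 1.

1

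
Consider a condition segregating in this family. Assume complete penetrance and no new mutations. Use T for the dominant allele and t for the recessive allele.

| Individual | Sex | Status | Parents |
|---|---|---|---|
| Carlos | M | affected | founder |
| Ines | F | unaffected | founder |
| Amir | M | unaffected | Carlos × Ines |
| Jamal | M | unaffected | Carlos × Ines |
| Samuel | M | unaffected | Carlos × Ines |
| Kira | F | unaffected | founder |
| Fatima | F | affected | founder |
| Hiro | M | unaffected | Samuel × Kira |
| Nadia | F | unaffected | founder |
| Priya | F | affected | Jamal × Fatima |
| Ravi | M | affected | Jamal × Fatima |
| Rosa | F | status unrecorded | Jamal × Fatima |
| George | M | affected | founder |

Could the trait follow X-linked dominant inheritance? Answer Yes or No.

A consistent assignment under X-linked dominant exists: Carlos X^T Y, Ines X^t X^t, Amir X^t Y, Jamal X^t Y, Samuel X^t Y, Kira X^t X^t, Fatima X^T X^T, Hiro X^t Y, Nadia X^t X^t, Priya X^T X^t, Ravi X^T Y, Rosa X^T X^t, George X^T Y.
In this assignment every recorded phenotype matches its genotype and every non-founder's genotype is obtainable from its parents' genotypes, so the pedigree is consistent.

Yes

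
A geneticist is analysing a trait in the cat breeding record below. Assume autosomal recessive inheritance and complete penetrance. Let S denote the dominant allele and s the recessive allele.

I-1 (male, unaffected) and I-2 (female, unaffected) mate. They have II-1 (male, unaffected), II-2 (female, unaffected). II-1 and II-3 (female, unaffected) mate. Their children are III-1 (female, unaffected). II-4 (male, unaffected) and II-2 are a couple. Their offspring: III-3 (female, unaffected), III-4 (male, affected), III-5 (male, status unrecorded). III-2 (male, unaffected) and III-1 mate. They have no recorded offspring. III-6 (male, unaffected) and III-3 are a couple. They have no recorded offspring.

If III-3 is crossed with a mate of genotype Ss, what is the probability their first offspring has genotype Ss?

II-4 is unaffected so carries S and passed s to III-4 (ss), so II-4 is Ss.
II-2 is unaffected so carries S and passed s to III-4 (ss), so II-2 is Ss.
III-3 is an unaffected offspring of II-4 (Ss) × II-2 (Ss), whose cross gives 1/4 SS : 1/2 Ss : 1/4 ss; conditioning on being unaffected, III-3 is SS with probability 1/3, Ss with probability 2/3.
Summing over parental genotype combinations, P(offspring has genotype Ss) = 1/3·1/2 + 2/3·1/2 = 1/2.

1/2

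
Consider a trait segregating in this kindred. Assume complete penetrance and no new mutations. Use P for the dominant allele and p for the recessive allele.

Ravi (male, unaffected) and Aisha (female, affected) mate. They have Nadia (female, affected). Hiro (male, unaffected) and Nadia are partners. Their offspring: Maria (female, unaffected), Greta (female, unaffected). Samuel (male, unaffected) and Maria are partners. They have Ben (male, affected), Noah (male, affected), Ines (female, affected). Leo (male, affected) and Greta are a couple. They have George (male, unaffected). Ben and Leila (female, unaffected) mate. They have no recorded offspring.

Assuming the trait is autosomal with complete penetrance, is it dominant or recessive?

Samuel and Maria are both unaffected yet have an affected child Ben. Under dominance, an affected child requires at least one affected parent, so the trait cannot be dominant.

recessive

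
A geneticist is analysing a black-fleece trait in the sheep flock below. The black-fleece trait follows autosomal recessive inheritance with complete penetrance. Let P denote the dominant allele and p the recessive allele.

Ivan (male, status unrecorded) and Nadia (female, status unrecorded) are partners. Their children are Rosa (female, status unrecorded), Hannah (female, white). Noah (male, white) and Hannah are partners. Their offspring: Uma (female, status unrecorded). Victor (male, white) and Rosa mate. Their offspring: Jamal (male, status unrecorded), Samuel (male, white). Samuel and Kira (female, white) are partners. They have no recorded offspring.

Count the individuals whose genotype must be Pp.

0

No individual's genotype is forced to Pp by the pedigree, so the count is 0.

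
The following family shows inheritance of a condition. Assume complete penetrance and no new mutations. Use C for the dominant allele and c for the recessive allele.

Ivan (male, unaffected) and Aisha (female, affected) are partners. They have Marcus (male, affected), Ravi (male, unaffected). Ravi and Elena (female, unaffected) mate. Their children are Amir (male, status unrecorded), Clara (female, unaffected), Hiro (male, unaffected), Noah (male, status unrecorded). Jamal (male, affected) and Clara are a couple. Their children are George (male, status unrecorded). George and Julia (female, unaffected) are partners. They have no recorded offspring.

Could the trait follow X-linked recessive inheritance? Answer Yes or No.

No

Under X-linked recessive, Ravi (unaffected, male) cannot arise from Ivan (unaffected) × Aisha (affected).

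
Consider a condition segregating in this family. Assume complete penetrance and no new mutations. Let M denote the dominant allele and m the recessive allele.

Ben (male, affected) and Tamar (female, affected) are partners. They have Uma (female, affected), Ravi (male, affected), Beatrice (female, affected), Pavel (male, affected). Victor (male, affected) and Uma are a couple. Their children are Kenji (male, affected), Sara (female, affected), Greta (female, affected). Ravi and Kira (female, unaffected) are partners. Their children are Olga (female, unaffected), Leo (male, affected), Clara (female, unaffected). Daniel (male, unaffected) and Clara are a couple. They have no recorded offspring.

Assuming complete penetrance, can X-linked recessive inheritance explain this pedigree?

A consistent assignment under X-linked recessive exists: Ben X^m Y, Tamar X^m X^m, Uma X^m X^m, Ravi X^m Y, Beatrice X^m X^m, Pavel X^m Y, Victor X^m Y, Kira X^M X^m, Kenji X^m Y, Sara X^m X^m, Greta X^m X^m, Olga X^M X^m, Leo X^m Y, Clara X^M X^m, Daniel X^M Y.
In this assignment every recorded phenotype matches its genotype and every non-founder's genotype is obtainable from its parents' genotypes, so the pedigree is consistent.

Yes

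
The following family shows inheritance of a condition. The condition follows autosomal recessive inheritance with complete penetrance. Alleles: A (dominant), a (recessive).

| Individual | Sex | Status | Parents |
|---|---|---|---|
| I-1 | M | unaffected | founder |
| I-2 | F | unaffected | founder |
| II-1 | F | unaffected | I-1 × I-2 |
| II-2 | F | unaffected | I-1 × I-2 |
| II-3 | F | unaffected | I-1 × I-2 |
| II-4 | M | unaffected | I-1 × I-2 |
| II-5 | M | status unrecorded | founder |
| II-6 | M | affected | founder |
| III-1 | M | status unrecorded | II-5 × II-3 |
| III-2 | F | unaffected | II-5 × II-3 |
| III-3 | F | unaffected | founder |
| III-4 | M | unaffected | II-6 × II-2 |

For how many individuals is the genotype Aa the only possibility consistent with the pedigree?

Obligate heterozygotes: III-4 is unaffected so carries A and received a from II-6 (aa), so III-4 is Aa.
Every other individual is either homozygous by phenotype or has at least one consistent homozygous assignment, so the count is 1.

1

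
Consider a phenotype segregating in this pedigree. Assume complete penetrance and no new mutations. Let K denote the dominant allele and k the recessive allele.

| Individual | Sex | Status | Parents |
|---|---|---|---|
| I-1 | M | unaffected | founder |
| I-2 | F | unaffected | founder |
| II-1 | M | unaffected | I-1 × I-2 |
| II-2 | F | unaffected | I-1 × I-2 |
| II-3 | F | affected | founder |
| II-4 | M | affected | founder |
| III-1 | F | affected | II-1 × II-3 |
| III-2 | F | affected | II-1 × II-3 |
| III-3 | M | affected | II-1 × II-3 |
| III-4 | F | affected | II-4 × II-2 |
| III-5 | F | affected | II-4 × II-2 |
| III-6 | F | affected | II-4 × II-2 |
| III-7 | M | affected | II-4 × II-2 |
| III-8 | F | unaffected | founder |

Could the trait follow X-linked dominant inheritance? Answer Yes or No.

Under X-linked dominant, III-7 (affected, male) cannot arise from II-4 (affected) × II-2 (unaffected).

No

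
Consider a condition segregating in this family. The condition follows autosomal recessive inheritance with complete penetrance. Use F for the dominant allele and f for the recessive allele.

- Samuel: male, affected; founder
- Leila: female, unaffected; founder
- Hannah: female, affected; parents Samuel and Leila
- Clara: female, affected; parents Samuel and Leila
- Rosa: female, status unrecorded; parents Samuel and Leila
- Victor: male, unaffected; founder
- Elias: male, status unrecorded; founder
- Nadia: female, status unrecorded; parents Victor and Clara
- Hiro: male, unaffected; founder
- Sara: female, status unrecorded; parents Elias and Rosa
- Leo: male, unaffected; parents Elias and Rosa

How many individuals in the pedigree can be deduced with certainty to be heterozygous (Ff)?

1

Obligate heterozygotes: Leila is unaffected so carries F and passed f to Hannah (ff), so Leila is Ff.
Every other individual is either homozygous by phenotype or has at least one consistent homozygous assignment, so the count is 1.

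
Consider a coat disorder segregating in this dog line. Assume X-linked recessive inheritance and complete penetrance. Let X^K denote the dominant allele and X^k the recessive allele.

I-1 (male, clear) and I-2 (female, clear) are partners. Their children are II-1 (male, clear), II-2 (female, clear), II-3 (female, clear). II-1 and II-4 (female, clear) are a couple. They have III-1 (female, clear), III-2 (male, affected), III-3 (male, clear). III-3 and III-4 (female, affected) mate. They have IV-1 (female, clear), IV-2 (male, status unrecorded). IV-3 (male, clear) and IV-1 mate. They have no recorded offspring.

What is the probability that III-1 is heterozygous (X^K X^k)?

II-1 is clear, so II-1 is X^K Y.
II-4 is clear so carries K and passed k to III-2 (X^k Y), so II-4 is X^K X^k.
Their cross gives offspring ratios 1/2 X^K X^K : 1/2 X^K X^k. Conditioning on III-1 being clear, P(X^K X^k) = 1/2 / 1 = 1/2.

1/2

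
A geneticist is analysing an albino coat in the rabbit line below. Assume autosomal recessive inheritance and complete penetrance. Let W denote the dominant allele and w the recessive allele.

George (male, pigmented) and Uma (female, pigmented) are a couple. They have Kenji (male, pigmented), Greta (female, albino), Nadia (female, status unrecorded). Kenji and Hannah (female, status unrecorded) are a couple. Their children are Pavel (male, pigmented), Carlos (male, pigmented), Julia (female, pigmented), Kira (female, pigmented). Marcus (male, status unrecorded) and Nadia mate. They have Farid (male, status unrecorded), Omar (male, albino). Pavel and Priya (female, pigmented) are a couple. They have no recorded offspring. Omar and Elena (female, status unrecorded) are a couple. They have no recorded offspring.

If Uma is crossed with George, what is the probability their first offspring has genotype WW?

1/4

Uma is pigmented so carries W and passed w to Greta (ww), so Uma is Ww.
George is pigmented so carries W and passed w to Greta (ww), so George is Ww.
The cross gives 1/4 WW : 1/2 Ww : 1/4 ww, so P(offspring has genotype WW) = 1/4.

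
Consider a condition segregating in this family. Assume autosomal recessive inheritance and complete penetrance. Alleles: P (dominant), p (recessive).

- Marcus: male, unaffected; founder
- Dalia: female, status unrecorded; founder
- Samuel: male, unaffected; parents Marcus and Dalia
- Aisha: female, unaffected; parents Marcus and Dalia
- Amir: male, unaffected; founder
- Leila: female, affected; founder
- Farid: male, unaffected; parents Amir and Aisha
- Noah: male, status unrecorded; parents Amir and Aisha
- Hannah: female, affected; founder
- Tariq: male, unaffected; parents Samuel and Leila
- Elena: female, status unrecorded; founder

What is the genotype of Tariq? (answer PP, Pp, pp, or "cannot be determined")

From phenotype alone, Tariq is PP or Pp.
Tariq is unaffected so carries P and received p from Leila (pp), so Tariq is Pp.

Pp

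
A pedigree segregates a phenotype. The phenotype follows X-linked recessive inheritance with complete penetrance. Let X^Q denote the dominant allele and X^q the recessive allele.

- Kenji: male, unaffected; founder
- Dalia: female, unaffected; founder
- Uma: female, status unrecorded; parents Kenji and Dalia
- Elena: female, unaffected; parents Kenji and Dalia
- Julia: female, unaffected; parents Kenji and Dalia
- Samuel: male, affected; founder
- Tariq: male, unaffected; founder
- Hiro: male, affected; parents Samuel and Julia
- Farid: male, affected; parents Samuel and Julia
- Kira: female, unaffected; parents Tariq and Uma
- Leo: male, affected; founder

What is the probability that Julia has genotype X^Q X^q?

1

Julia is unaffected so carries Q and passed q to Hiro (X^q Y), so Julia is X^Q X^q, giving P(X^Q X^q) = 1.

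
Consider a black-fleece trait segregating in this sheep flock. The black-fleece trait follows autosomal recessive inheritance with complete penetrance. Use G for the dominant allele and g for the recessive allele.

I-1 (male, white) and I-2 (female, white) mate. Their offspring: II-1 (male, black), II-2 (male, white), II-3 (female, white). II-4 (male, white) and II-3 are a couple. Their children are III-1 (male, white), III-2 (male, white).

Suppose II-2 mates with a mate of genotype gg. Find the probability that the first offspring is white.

I-1 is white so carries G and passed g to II-1 (gg), so I-1 is Gg.
I-2 is white so carries G and passed g to II-1 (gg), so I-2 is Gg.
II-2 is a white offspring of I-1 (Gg) × I-2 (Gg), whose cross gives 1/4 GG : 1/2 Gg : 1/4 gg; conditioning on being white, II-2 is GG with probability 1/3, Gg with probability 2/3.
Summing over parental genotype combinations, P(offspring is white) = 1/3·1 + 2/3·1/2 = 2/3.

2/3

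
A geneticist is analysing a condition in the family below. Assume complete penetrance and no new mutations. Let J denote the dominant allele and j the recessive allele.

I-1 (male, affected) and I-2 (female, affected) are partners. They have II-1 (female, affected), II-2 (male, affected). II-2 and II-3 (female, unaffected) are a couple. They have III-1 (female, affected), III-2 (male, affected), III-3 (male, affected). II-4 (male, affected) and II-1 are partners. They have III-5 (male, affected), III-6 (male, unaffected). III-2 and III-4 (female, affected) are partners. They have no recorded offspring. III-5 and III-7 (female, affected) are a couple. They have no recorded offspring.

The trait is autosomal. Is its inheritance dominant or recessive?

II-4 and II-1 are both affected yet have an unaffected child III-6. Under a recessive model two affected parents are homozygous and every child would be affected, so the trait cannot be recessive.

dominant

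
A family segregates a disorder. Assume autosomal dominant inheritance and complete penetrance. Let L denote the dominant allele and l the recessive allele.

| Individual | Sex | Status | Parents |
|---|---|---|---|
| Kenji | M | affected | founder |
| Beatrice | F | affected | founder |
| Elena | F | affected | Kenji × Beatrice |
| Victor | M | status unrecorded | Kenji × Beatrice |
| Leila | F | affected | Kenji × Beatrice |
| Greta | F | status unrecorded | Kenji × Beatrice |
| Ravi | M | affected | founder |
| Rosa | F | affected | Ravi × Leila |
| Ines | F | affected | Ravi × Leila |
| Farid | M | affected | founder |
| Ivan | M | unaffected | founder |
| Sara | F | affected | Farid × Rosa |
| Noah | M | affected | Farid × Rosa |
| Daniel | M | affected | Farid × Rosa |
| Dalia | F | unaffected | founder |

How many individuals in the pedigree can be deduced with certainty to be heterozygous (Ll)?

0

No individual's genotype is forced to Ll by the pedigree, so the count is 0.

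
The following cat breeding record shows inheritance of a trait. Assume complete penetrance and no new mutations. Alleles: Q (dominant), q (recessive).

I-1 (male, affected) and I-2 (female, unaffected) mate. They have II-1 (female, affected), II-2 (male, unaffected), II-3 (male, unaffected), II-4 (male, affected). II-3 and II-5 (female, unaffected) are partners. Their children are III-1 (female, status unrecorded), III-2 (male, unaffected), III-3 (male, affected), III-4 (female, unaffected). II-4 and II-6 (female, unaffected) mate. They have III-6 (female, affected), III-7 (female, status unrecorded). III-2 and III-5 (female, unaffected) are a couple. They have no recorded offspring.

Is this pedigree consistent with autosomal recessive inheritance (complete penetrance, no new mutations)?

A consistent assignment under autosomal recessive exists: I-1 qq, I-2 Qq, II-1 qq, II-2 Qq, II-3 Qq, II-4 qq, II-5 Qq, II-6 Qq, III-1 QQ, III-2 QQ, III-3 qq, III-4 QQ, III-5 QQ, III-6 qq, III-7 Qq.
In this assignment every recorded phenotype matches its genotype and every non-founder's genotype is obtainable from its parents' genotypes, so the pedigree is consistent.

Yes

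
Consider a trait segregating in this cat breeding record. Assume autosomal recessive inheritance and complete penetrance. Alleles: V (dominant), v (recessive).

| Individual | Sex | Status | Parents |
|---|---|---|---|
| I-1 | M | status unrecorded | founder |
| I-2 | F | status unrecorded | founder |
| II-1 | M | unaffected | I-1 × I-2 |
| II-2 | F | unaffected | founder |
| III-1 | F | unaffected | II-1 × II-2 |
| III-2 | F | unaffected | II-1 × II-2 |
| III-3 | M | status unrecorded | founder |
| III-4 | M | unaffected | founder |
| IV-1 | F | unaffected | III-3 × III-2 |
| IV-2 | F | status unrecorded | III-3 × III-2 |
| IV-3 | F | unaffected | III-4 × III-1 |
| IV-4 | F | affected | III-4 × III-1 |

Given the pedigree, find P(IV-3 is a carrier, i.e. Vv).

2/3

III-4 is unaffected so carries V and passed v to IV-4 (vv), so III-4 is Vv.
III-1 is unaffected so carries V and passed v to IV-4 (vv), so III-1 is Vv.
Their cross gives offspring ratios 1/4 VV : 1/2 Vv : 1/4 vv. Conditioning on IV-3 being unaffected, P(Vv) = 1/2 / 3/4 = 2/3.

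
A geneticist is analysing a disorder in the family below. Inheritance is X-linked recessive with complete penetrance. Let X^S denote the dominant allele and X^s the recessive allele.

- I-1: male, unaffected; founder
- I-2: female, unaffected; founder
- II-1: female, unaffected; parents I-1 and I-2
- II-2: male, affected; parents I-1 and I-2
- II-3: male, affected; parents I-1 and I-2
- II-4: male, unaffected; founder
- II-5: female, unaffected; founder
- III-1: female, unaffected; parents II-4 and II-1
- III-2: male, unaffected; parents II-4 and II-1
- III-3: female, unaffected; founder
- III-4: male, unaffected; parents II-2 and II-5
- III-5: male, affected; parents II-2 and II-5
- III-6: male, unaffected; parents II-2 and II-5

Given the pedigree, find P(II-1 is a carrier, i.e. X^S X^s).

I-1 is unaffected, so I-1 is X^S Y.
I-2 is unaffected so carries S and passed s to II-2 (X^s Y), so I-2 is X^S X^s.
Their cross gives offspring ratios 1/2 X^S X^S : 1/2 X^S X^s. Conditioning on II-1 being unaffected, P(X^S X^s) = 1/2 / 1 = 1/2 before taking II-1's own offspring into account.
II-4 is unaffected, so II-4 is X^S Y.
Now use II-1's offspring. Probability of each recorded status — unaffected son III-2: 1/2 if II-1 is X^S X^s, 1 if X^S X^S. (III-1: equally likely either way, so uninformative.)
Bayes: P(X^S X^s) = 1/2·1/2 / (1/2·1/2 + 1/2·1) = 1/3.

1/3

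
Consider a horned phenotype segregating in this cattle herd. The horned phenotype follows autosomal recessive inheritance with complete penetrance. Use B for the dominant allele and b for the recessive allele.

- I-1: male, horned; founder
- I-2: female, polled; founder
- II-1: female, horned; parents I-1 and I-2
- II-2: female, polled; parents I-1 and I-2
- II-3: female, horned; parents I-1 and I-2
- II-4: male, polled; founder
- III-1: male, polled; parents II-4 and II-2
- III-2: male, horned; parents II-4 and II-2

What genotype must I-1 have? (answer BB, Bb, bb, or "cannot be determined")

I-1 is horned, so I-1 is bb.

bb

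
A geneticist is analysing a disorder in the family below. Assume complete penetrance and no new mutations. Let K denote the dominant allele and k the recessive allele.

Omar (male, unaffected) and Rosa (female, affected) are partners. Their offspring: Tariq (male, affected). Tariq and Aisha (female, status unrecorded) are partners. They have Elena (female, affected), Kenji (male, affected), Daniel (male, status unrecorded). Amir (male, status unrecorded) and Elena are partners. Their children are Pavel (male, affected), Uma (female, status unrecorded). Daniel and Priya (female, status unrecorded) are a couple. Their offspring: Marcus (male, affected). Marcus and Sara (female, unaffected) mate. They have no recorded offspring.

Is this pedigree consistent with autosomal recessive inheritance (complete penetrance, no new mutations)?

Yes

A consistent assignment under autosomal recessive exists: Omar Kk, Rosa kk, Tariq kk, Aisha Kk, Elena kk, Kenji kk, Daniel Kk, Amir Kk, Priya Kk, Pavel kk, Uma Kk, Marcus kk, Sara KK.
In this assignment every recorded phenotype matches its genotype and every non-founder's genotype is obtainable from its parents' genotypes, so the pedigree is consistent.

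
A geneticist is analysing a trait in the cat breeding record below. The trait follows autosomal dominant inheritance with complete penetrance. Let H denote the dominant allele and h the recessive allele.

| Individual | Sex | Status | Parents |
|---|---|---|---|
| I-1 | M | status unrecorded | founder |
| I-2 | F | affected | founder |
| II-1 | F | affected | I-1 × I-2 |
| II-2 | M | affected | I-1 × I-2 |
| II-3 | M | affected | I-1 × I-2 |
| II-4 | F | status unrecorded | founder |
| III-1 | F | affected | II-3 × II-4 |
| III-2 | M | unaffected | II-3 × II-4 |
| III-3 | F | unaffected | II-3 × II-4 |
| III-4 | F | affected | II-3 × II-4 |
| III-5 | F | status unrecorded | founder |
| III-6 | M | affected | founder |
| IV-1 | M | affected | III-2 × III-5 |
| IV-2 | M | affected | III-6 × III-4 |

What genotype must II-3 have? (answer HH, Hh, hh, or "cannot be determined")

Hh

From phenotype alone, II-3 is HH or Hh.
II-3 is affected so carries H and passed h to III-2 (hh), so II-3 is Hh.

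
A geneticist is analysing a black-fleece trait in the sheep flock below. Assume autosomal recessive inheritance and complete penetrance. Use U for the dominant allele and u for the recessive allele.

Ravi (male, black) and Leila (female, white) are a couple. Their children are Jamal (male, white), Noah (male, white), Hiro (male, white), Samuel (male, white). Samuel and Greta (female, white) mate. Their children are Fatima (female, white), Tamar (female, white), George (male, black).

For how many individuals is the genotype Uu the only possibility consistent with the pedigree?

Obligate heterozygotes: Jamal is white so carries U and received u from Ravi (uu), so Jamal is Uu; Noah is white so carries U and received u from Ravi (uu), so Noah is Uu; Hiro is white so carries U and received u from Ravi (uu), so Hiro is Uu; Samuel is white so carries U and received u from Ravi (uu), so Samuel is Uu; Greta is white so carries U and passed u to George (uu), so Greta is Uu.
Every other individual is either homozygous by phenotype or has at least one consistent homozygous assignment, so the count is 5.

5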